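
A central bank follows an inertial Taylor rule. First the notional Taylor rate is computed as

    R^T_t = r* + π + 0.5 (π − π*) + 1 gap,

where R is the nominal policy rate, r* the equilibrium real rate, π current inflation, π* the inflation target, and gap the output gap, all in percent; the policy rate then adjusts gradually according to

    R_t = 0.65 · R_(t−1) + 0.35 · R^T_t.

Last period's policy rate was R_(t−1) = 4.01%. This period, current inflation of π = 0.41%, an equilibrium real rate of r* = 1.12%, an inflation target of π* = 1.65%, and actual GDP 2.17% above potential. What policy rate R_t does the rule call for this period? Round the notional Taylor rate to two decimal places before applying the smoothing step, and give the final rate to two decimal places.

Output 2.17% above potential → gap = 2.17.
R^T_t = 1.12 + 0.41 + 0.5 × (0.41 − 1.65) + 1 × 2.17
   = 1.12 + 0.41 − 0.62 + 2.17 = 3.08
R_t = 0.65 × 4.01 + 0.35 × 3.08 = 2.6065 + 1.078 = 3.68

3.68%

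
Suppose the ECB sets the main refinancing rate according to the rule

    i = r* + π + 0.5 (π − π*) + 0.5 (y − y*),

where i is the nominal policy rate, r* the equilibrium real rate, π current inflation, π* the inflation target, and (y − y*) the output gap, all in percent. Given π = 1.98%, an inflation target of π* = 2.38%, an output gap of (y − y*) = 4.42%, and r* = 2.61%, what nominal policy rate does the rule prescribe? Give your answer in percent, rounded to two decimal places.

i = 2.61 + 1.98 + 0.5 × (1.98 − 2.38) + 0.5 × 4.42
   = 2.61 + 1.98 − 0.2 + 2.21 = 6.60

6.60%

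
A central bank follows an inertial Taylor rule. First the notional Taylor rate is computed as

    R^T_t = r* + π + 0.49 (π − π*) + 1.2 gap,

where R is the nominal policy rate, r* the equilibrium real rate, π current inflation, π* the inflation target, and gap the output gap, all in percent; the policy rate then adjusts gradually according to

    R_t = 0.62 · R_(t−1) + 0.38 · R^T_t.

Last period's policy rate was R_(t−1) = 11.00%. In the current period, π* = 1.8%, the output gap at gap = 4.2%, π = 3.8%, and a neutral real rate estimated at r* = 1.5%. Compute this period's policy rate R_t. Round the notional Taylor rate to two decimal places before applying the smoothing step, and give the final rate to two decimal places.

R^T_t = 1.5 + 3.8 + 0.49 × (3.8 − 1.8) + 1.2 × 4.2
   = 1.5 + 3.8 + 0.98 + 5.04 = 11.32
R_t = 0.62 × 11.00 + 0.38 × 11.32 = 6.82 + 4.3016 = 11.12

11.12%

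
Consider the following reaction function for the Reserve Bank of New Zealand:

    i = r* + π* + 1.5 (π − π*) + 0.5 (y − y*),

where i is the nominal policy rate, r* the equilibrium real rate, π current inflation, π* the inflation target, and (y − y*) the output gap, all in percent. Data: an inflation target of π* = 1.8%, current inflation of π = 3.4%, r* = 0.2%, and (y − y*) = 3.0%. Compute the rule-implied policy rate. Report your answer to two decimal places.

5.90%

i = 0.2 + 1.8 + 1.5 × (3.4 − 1.8) + 0.5 × 3.0
   = 0.2 + 1.8 + 2.4 + 1.5 = 5.90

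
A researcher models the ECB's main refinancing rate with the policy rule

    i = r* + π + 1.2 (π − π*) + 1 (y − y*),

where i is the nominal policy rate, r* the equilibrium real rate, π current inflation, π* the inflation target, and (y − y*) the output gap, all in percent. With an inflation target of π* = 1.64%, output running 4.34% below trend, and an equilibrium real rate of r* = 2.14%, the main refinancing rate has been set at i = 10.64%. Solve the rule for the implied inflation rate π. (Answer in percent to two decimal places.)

Output 4.34% below potential → (y − y*) = -4.34.
Collecting π: i = r* + (1 + 1.2) π − 1.2 π* + 1 (y − y*)
2.2 π = 10.64 − 2.14 + 1.2 × 1.64 − 1 × (-4.34) = 14.808
π = 14.808 / 2.2 = 6.73

6.73%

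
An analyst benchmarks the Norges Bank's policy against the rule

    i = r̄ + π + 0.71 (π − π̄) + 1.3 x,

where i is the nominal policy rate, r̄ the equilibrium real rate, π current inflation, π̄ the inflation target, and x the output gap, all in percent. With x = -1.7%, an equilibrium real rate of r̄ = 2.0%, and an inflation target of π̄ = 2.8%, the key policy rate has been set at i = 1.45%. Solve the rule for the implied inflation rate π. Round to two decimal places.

Collecting π: i = r̄ + (1 + 0.71) π − 0.71 π̄ + 1.3 x
1.71 π = 1.45 − 2.0 + 0.71 × 2.8 − 1.3 × (-1.7) = 3.648
π = 3.648 / 1.71 = 2.13

2.13%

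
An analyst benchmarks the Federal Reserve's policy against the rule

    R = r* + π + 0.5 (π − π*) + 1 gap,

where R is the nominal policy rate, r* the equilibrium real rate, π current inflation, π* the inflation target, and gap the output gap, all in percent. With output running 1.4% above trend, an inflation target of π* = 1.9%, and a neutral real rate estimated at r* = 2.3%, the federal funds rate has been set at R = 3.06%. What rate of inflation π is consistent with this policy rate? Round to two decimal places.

0.21%

Output 1.4% above potential → gap = 1.4.
Collecting π: R = r* + (1 + 0.5) π − 0.5 π* + 1 gap
1.5 π = 3.06 − 2.3 + 0.5 × 1.9 − 1 × 1.4 = 0.31
π = 0.31 / 1.5 = 0.21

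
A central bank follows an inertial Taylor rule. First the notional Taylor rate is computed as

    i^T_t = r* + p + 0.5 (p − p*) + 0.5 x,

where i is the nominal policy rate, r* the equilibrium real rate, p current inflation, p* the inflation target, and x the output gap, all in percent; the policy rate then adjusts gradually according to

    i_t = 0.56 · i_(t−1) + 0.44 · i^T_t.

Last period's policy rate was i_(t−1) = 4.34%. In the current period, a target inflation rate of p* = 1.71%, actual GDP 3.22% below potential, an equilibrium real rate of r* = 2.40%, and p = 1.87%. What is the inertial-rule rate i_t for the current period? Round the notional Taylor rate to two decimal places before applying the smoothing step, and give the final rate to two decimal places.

3.64%

Output 3.22% below potential → x = -3.22.
i^T_t = 2.40 + 1.87 + 0.5 × (1.87 − 1.71) + 0.5 × (-3.22)
   = 2.40 + 1.87 + 0.08 − 1.61 = 2.74
i_t = 0.56 × 4.34 + 0.44 × 2.74 = 2.4304 + 1.2056 = 3.64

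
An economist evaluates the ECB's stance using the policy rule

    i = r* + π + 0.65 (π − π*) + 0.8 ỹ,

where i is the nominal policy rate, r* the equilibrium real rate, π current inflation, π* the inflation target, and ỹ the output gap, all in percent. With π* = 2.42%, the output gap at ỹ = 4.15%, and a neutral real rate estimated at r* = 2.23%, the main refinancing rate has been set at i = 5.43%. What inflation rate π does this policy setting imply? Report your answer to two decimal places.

Collecting π: i = r* + (1 + 0.65) π − 0.65 π* + 0.8 ỹ
1.65 π = 5.43 − 2.23 + 0.65 × 2.42 − 0.8 × 4.15 = 1.453
π = 1.453 / 1.65 = 0.88

0.88%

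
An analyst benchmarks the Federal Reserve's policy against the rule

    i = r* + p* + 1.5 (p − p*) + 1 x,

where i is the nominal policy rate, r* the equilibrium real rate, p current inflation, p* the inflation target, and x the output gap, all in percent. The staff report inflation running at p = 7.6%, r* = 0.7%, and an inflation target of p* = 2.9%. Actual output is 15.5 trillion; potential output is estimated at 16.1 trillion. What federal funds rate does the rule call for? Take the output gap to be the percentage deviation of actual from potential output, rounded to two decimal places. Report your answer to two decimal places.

6.92%

Output gap = 100 × (15.5 − 16.1) / 16.1 = -3.73%.
i = 0.70 + 2.90 + 1.5 × (7.60 − 2.90) + 1 × (-3.73)
   = 0.70 + 2.9 + 7.05 − 3.73 = 6.92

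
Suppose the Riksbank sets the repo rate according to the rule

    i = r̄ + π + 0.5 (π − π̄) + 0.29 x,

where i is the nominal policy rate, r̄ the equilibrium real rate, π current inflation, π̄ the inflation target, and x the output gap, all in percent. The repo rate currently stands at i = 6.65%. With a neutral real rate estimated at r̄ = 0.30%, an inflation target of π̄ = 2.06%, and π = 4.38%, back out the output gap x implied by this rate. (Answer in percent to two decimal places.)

0.29 x = 6.65 − 0.30 − 4.38 − 0.5 × (4.38 − 2.06) = 0.81
x = 0.81 / 0.29 = 2.79

2.79%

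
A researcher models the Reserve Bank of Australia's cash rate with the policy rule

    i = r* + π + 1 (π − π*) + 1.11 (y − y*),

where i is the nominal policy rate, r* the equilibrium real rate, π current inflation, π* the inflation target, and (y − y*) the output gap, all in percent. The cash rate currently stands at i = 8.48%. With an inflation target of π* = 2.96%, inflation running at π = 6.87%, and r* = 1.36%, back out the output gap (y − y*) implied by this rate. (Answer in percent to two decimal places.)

-3.30%

1.11 (y − y*) = 8.48 − 1.36 − 6.87 − 1 × (6.87 − 2.96) = -3.66
(y − y*) = -3.66 / 1.11 = -3.30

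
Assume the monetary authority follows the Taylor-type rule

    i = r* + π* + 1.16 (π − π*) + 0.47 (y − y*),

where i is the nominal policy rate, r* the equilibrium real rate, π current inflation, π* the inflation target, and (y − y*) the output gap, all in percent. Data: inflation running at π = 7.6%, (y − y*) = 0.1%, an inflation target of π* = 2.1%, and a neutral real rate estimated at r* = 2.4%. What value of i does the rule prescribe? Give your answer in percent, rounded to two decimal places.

i = 2.4 + 2.1 + 1.16 × (7.6 − 2.1) + 0.47 × 0.1
   = 2.4 + 2.1 + 6.38 + 0.047 = 10.93

10.93%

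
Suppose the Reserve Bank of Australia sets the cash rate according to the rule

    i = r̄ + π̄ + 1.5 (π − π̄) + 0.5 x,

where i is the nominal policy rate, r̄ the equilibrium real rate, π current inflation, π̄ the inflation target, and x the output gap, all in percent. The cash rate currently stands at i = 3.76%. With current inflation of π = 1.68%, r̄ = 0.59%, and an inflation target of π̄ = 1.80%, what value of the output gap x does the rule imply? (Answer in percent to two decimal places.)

3.10%

0.5 x = 3.76 − 0.59 − 1.80 − 1.5 × (1.68 − 1.80) = 1.55
x = 1.55 / 0.5 = 3.10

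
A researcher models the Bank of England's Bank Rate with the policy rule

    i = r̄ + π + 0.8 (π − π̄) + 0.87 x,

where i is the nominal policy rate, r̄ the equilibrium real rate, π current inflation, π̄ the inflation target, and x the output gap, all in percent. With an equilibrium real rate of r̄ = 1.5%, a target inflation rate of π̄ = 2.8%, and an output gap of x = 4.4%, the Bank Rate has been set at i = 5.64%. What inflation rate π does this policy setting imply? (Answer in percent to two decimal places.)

Collecting π: i = r̄ + (1 + 0.8) π − 0.8 π̄ + 0.87 x
1.8 π = 5.64 − 1.5 + 0.8 × 2.8 − 0.87 × 4.4 = 2.552
π = 2.552 / 1.8 = 1.42

1.42%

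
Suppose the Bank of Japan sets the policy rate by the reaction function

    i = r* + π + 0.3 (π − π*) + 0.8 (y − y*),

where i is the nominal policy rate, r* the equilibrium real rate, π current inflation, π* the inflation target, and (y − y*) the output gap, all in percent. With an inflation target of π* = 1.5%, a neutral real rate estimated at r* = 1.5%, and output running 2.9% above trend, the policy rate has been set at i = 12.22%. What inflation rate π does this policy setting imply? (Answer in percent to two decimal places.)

Output 2.9% above potential → (y − y*) = 2.9.
Collecting π: i = r* + (1 + 0.3) π − 0.3 π* + 0.8 (y − y*)
1.3 π = 12.22 − 1.5 + 0.3 × 1.5 − 0.8 × 2.9 = 8.85
π = 8.85 / 1.3 = 6.81

6.81%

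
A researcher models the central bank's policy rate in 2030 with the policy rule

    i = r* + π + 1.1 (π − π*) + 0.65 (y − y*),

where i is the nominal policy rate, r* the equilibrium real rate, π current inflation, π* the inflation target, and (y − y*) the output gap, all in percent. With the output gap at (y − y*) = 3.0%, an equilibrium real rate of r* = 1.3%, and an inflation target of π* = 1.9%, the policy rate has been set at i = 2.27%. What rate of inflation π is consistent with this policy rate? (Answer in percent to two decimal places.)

0.53%

Collecting π: i = r* + (1 + 1.1) π − 1.1 π* + 0.65 (y − y*)
2.1 π = 2.27 − 1.3 + 1.1 × 1.9 − 0.65 × 3.0 = 1.11
π = 1.11 / 2.1 = 0.53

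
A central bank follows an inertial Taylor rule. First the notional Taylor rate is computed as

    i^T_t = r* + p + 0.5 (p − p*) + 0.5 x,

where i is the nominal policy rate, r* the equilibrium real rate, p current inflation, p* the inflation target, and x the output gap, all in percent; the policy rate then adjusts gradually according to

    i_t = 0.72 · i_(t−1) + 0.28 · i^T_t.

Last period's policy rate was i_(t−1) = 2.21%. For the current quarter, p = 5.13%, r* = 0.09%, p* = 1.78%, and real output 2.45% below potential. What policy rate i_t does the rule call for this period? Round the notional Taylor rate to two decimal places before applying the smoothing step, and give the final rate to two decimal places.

Output 2.45% below potential → x = -2.45.
i^T_t = 0.09 + 5.13 + 0.5 × (5.13 − 1.78) + 0.5 × (-2.45)
   = 0.09 + 5.13 + 1.675 − 1.225 = 5.67
i_t = 0.72 × 2.21 + 0.28 × 5.67 = 1.5912 + 1.5876 = 3.18

3.18%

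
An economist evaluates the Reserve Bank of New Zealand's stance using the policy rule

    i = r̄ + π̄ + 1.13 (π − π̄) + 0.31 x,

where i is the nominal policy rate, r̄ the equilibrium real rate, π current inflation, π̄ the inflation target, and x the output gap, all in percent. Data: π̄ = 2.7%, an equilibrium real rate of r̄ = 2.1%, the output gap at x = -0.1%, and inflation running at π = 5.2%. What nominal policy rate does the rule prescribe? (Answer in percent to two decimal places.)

7.59%

i = 2.1 + 2.7 + 1.13 × (5.2 − 2.7) + 0.31 × (-0.1)
   = 2.1 + 2.7 + 2.825 − 0.031 = 7.59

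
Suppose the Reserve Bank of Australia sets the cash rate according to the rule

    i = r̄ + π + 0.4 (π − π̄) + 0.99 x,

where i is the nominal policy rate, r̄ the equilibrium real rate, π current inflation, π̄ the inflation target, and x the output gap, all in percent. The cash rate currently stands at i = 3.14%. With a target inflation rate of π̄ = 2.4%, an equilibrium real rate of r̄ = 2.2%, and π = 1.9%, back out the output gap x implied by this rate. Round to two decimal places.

0.99 x = 3.14 − 2.2 − 1.9 − 0.4 × (1.9 − 2.4) = -0.76
x = -0.76 / 0.99 = -0.77

-0.77%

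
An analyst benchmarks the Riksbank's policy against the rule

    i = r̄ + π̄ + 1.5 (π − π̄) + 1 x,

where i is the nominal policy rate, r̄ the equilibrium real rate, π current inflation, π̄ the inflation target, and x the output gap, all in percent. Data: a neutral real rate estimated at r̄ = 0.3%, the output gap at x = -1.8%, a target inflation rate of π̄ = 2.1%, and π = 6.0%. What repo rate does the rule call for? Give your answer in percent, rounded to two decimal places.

6.45%

i = 0.3 + 2.1 + 1.5 × (6.0 − 2.1) + 1 × (-1.8)
   = 0.3 + 2.1 + 5.85 − 1.8 = 6.45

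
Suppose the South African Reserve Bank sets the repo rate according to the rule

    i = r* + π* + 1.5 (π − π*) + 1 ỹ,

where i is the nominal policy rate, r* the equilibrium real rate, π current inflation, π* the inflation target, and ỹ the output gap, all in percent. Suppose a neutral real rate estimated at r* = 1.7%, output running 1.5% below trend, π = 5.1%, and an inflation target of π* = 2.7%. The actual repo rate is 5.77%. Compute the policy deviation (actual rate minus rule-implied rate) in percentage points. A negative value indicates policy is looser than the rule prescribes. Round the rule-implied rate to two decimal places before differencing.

Output 1.5% below potential → ỹ = -1.5.
i = 1.7 + 2.7 + 1.5 × (5.1 − 2.7) + 1 × (-1.5)
   = 1.7 + 2.7 + 3.6 − 1.5 = 6.50
Deviation = 5.77 − 6.50 = -0.73 pp.

-0.73 pp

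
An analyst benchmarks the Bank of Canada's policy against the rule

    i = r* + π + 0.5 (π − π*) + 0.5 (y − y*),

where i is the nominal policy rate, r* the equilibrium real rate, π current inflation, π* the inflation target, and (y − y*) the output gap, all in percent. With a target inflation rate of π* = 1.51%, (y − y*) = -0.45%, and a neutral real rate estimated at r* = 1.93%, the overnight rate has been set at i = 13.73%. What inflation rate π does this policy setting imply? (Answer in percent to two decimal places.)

Collecting π: i = r* + (1 + 0.5) π − 0.5 π* + 0.5 (y − y*)
1.5 π = 13.73 − 1.93 + 0.5 × 1.51 − 0.5 × (-0.45) = 12.78
π = 12.78 / 1.5 = 8.52

8.52%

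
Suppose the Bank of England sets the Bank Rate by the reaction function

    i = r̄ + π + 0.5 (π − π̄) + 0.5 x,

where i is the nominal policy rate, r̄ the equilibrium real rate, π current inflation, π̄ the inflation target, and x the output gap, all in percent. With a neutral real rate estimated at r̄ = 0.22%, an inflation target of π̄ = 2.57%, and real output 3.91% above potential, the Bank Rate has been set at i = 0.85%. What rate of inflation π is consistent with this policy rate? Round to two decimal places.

Output 3.91% above potential → x = 3.91.
Collecting π: i = r̄ + (1 + 0.5) π − 0.5 π̄ + 0.5 x
1.5 π = 0.85 − 0.22 + 0.5 × 2.57 − 0.5 × 3.91 = -0.04
π = -0.04 / 1.5 = -0.03

-0.03%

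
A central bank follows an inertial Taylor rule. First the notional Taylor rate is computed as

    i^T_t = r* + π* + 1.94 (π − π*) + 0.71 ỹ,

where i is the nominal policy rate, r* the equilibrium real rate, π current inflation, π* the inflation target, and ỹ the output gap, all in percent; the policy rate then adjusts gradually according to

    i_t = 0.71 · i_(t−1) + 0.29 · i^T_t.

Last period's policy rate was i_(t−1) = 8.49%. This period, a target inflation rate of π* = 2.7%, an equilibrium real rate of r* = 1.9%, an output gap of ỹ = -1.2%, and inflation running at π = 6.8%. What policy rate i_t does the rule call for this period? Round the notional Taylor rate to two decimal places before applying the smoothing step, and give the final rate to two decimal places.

i^T_t = 1.9 + 2.7 + 1.94 × (6.8 − 2.7) + 0.71 × (-1.2)
   = 1.9 + 2.7 + 7.954 − 0.852 = 11.70
i_t = 0.71 × 8.49 + 0.29 × 11.70 = 6.0279 + 3.393 = 9.42

9.42%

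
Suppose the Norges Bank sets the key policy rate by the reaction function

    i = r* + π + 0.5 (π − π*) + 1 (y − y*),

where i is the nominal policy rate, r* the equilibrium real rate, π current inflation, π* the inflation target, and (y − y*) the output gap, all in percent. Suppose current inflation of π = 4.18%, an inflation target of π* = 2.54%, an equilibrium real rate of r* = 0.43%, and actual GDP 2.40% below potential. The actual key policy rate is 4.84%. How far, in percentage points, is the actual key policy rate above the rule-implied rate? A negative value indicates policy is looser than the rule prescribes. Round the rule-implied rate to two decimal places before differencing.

1.81 pp

Output 2.40% below potential → (y − y*) = -2.40.
i = 0.43 + 4.18 + 0.5 × (4.18 − 2.54) + 1 × (-2.40)
   = 0.43 + 4.18 + 0.82 − 2.4 = 3.03
Deviation = 4.84 − 3.03 = 1.81 pp.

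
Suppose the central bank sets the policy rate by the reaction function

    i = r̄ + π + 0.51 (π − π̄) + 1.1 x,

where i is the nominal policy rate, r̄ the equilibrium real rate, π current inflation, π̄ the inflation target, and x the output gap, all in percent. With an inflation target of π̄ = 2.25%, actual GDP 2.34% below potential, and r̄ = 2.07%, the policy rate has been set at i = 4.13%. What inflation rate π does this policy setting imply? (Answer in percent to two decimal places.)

3.83%

Output 2.34% below potential → x = -2.34.
Collecting π: i = r̄ + (1 + 0.51) π − 0.51 π̄ + 1.1 x
1.51 π = 4.13 − 2.07 + 0.51 × 2.25 − 1.1 × (-2.34) = 5.7815
π = 5.7815 / 1.51 = 3.83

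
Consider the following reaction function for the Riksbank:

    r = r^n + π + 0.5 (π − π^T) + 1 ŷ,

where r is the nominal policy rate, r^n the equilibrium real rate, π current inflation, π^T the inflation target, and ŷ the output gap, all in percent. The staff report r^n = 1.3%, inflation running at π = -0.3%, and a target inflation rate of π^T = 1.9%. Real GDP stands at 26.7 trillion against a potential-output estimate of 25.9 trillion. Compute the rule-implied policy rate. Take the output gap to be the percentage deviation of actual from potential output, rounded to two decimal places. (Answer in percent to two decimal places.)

Output gap = 100 × (26.7 − 25.9) / 25.9 = 3.09%.
r = 1.30 + (-0.30) + 0.5 × (-0.30 − 1.90) + 1 × 3.09
   = 1.30 − 0.3 − 1.1 + 3.09 = 2.99

2.99%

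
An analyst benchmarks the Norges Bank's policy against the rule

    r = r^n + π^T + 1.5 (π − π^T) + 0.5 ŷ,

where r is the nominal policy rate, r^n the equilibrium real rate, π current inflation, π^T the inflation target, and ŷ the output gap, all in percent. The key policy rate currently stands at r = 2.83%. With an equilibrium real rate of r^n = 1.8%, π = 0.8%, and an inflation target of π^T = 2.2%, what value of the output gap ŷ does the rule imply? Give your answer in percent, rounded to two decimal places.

1.86%

0.5 ŷ = 2.83 − 1.8 − 2.2 − 1.5 × (0.8 − 2.2) = 0.93
ŷ = 0.93 / 0.5 = 1.86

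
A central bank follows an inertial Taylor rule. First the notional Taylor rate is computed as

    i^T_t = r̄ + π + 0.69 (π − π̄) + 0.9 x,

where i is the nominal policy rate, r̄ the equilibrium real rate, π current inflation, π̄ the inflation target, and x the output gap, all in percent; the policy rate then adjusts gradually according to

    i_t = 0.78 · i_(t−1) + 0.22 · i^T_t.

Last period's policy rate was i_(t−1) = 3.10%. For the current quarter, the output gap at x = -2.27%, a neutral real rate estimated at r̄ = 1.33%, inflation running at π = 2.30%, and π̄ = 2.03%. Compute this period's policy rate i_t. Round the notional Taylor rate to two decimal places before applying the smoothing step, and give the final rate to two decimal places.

2.81%

i^T_t = 1.33 + 2.30 + 0.69 × (2.30 − 2.03) + 0.9 × (-2.27)
   = 1.33 + 2.3 + 0.1863 − 2.043 = 1.77
i_t = 0.78 × 3.10 + 0.22 × 1.77 = 2.418 + 0.3894 = 2.81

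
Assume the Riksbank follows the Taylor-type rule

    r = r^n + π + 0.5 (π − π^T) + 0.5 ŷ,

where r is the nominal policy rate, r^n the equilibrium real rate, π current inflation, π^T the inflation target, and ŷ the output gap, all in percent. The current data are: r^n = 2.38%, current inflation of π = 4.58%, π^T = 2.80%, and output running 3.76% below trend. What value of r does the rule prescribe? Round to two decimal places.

Output 3.76% below potential → ŷ = -3.76.
r = 2.38 + 4.58 + 0.5 × (4.58 − 2.80) + 0.5 × (-3.76)
   = 2.38 + 4.58 + 0.89 − 1.88 = 5.97

5.97%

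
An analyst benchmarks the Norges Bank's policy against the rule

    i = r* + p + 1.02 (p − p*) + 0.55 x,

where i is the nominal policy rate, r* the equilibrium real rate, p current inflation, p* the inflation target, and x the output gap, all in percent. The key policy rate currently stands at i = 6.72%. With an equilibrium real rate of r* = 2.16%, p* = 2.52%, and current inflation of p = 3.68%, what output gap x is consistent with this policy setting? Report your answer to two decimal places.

-0.55%

0.55 x = 6.72 − 2.16 − 3.68 − 1.02 × (3.68 − 2.52) = -0.3032
x = -0.3032 / 0.55 = -0.55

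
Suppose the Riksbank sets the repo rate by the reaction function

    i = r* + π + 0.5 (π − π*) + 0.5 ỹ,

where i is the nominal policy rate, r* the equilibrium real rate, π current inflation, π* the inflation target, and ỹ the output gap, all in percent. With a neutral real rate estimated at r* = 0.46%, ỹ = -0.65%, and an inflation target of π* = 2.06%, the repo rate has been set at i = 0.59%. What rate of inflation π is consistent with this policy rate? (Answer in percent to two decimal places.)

0.99%

Collecting π: i = r* + (1 + 0.5) π − 0.5 π* + 0.5 ỹ
1.5 π = 0.59 − 0.46 + 0.5 × 2.06 − 0.5 × (-0.65) = 1.485
π = 1.485 / 1.5 = 0.99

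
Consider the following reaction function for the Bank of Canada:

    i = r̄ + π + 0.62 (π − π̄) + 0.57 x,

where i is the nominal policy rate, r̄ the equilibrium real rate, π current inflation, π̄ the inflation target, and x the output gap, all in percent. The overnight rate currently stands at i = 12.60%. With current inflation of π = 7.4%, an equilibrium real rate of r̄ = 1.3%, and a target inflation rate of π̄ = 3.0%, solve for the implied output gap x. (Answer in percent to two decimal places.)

0.57 x = 12.60 − 1.3 − 7.4 − 0.62 × (7.4 − 3.0) = 1.172
x = 1.172 / 0.57 = 2.06

2.06%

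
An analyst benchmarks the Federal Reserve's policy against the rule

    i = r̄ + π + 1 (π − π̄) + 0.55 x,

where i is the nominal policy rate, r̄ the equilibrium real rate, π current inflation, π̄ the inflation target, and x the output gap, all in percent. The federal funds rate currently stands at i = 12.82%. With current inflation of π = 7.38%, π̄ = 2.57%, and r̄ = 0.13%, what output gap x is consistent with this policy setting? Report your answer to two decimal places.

0.55 x = 12.82 − 0.13 − 7.38 − 1 × (7.38 − 2.57) = 0.5
x = 0.5 / 0.55 = 0.91

0.91%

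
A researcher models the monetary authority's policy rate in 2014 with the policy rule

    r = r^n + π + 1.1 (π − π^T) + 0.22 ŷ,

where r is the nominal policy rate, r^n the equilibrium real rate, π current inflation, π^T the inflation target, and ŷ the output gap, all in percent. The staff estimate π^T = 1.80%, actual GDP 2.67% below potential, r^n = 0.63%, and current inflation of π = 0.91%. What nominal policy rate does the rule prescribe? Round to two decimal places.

-0.03%

Output 2.67% below potential → ŷ = -2.67.
r = 0.63 + 0.91 + 1.1 × (0.91 − 1.80) + 0.22 × (-2.67)
   = 0.63 + 0.91 − 0.979 − 0.5874 = -0.03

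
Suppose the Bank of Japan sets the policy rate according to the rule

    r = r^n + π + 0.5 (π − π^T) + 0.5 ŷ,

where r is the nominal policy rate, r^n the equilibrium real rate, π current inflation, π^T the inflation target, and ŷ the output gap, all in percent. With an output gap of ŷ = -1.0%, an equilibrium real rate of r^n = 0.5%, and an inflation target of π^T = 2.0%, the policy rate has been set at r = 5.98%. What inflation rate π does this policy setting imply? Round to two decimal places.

Collecting π: r = r^n + (1 + 0.5) π − 0.5 π^T + 0.5 ŷ
1.5 π = 5.98 − 0.5 + 0.5 × 2.0 − 0.5 × (-1.0) = 6.98
π = 6.98 / 1.5 = 4.65

4.65%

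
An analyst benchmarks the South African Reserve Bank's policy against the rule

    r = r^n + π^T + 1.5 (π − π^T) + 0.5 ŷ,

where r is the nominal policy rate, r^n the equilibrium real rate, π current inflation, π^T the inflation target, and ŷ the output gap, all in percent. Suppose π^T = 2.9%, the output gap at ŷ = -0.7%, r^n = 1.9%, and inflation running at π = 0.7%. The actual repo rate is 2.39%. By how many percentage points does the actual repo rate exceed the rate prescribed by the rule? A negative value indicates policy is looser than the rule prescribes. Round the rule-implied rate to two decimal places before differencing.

1.24 pp

r = 1.9 + 2.9 + 1.5 × (0.7 − 2.9) + 0.5 × (-0.7)
   = 1.9 + 2.9 − 3.3 − 0.35 = 1.15
Deviation = 2.39 − 1.15 = 1.24 pp.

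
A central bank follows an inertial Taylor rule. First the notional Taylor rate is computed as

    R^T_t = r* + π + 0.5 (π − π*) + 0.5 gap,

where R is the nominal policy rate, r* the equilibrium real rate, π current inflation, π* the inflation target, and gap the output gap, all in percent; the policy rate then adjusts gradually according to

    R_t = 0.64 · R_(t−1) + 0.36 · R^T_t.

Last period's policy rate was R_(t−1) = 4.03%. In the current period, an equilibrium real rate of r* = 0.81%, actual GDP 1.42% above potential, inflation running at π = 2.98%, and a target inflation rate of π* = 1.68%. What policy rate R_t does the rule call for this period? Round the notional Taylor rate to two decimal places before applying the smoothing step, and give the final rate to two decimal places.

Output 1.42% above potential → gap = 1.42.
R^T_t = 0.81 + 2.98 + 0.5 × (2.98 − 1.68) + 0.5 × 1.42
   = 0.81 + 2.98 + 0.65 + 0.71 = 5.15
R_t = 0.64 × 4.03 + 0.36 × 5.15 = 2.5792 + 1.854 = 4.43

4.43%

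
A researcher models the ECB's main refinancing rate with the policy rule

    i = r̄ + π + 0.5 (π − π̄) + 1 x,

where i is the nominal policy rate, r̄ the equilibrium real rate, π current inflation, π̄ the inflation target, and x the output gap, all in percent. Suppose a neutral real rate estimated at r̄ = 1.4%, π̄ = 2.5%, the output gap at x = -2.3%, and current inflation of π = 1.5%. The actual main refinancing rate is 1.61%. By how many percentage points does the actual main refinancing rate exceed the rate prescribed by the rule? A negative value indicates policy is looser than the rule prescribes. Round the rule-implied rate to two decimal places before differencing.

1.51 pp

i = 1.4 + 1.5 + 0.5 × (1.5 − 2.5) + 1 × (-2.3)
   = 1.4 + 1.5 − 0.5 − 2.3 = 0.10
Deviation = 1.61 − 0.10 = 1.51 pp.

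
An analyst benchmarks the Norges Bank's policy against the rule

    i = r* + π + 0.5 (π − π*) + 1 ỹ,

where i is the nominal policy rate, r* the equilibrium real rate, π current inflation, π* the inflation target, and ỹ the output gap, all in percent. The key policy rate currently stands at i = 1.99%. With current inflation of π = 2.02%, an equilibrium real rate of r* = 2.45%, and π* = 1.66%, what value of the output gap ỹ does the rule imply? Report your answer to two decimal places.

1 ỹ = 1.99 − 2.45 − 2.02 − 0.5 × (2.02 − 1.66) = -2.66
ỹ = -2.66 / 1 = -2.66

-2.66%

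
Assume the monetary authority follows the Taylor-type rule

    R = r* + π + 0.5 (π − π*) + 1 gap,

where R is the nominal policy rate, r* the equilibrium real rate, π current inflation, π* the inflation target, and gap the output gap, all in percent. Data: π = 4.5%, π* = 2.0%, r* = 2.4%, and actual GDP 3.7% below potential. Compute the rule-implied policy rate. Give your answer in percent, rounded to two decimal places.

4.45%

Output 3.7% below potential → gap = -3.7.
R = 2.4 + 4.5 + 0.5 × (4.5 − 2.0) + 1 × (-3.7)
   = 2.4 + 4.5 + 1.25 − 3.7 = 4.45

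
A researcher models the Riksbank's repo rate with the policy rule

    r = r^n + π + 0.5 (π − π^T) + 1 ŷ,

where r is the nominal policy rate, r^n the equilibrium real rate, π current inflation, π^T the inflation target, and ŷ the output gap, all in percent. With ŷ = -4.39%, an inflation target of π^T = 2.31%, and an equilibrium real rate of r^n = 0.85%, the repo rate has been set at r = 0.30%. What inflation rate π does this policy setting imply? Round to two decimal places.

Collecting π: r = r^n + (1 + 0.5) π − 0.5 π^T + 1 ŷ
1.5 π = 0.30 − 0.85 + 0.5 × 2.31 − 1 × (-4.39) = 4.995
π = 4.995 / 1.5 = 3.33

3.33%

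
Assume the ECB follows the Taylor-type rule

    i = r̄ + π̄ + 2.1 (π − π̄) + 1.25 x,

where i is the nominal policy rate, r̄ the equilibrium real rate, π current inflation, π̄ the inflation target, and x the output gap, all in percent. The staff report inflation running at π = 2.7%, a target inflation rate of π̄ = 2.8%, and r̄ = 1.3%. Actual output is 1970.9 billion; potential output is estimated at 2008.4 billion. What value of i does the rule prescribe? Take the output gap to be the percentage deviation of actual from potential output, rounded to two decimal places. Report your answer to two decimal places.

Output gap = 100 × (1970.9 − 2008.4) / 2008.4 = -1.87%.
i = 1.30 + 2.80 + 2.1 × (2.70 − 2.80) + 1.25 × (-1.87)
   = 1.30 + 2.8 − 0.21 − 2.3375 = 1.55

1.55%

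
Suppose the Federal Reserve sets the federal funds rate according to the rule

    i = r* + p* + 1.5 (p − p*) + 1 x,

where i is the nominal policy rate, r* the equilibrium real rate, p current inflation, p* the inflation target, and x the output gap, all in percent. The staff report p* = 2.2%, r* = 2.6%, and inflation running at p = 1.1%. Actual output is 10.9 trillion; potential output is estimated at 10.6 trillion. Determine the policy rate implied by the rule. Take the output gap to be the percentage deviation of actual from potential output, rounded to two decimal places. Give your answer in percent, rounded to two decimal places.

Output gap = 100 × (10.9 − 10.6) / 10.6 = 2.83%.
i = 2.60 + 2.20 + 1.5 × (1.10 − 2.20) + 1 × 2.83
   = 2.60 + 2.2 − 1.65 + 2.83 = 5.98

5.98%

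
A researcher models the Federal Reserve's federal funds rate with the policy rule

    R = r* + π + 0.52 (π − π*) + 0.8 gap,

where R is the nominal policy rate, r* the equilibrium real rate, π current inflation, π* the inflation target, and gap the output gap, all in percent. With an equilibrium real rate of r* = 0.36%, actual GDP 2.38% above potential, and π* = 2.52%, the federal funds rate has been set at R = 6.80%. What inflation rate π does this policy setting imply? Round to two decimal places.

3.85%

Output 2.38% above potential → gap = 2.38.
Collecting π: R = r* + (1 + 0.52) π − 0.52 π* + 0.8 gap
1.52 π = 6.80 − 0.36 + 0.52 × 2.52 − 0.8 × 2.38 = 5.8464
π = 5.8464 / 1.52 = 3.85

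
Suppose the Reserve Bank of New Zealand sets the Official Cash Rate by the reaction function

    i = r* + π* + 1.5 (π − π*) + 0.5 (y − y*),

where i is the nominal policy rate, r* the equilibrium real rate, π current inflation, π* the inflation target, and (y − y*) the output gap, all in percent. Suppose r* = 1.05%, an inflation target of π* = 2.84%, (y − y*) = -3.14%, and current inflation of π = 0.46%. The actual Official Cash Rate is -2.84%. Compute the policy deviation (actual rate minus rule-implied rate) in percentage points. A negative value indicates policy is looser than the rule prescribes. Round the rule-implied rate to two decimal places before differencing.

i = 1.05 + 2.84 + 1.5 × (0.46 − 2.84) + 0.5 × (-3.14)
   = 1.05 + 2.84 − 3.57 − 1.57 = -1.25
Deviation = -2.84 − (-1.25) = -1.59 pp.

-1.59 pp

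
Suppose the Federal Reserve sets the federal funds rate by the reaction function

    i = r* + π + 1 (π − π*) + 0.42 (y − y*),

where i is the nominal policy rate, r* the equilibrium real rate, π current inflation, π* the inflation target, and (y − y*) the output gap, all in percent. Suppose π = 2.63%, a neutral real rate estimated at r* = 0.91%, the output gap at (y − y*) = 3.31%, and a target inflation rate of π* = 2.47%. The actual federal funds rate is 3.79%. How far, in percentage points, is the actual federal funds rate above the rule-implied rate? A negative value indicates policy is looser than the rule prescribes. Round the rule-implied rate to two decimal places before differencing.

-1.30 pp

i = 0.91 + 2.63 + 1 × (2.63 − 2.47) + 0.42 × 3.31
   = 0.91 + 2.63 + 0.16 + 1.3902 = 5.09
Deviation = 3.79 − 5.09 = -1.30 pp.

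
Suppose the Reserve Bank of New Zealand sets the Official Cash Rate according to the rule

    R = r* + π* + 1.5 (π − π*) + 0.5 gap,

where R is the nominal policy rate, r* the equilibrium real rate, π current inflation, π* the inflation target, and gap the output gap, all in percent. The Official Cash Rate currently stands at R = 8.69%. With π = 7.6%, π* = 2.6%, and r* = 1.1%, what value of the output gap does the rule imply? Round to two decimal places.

0.5 gap = 8.69 − 1.1 − 2.6 − 1.5 × (7.6 − 2.6) = -2.51
gap = -2.51 / 0.5 = -5.02

-5.02%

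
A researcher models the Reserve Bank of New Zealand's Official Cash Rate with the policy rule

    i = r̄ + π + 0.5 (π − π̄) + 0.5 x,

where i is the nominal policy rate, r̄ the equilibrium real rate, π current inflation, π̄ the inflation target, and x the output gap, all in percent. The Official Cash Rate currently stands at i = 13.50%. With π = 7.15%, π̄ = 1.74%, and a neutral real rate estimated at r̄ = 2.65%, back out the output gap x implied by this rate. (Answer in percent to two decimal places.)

0.5 x = 13.50 − 2.65 − 7.15 − 0.5 × (7.15 − 1.74) = 0.995
x = 0.995 / 0.5 = 1.99

1.99%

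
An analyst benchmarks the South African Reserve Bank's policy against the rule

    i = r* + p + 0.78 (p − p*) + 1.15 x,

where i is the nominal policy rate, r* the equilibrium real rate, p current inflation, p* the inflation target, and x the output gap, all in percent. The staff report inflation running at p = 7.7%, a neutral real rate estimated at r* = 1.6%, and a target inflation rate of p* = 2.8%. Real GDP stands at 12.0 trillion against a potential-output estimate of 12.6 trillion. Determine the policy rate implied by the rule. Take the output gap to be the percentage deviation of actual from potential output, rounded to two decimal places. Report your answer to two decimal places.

7.65%

Output gap = 100 × (12.0 − 12.6) / 12.6 = -4.76%.
i = 1.60 + 7.70 + 0.78 × (7.70 − 2.80) + 1.15 × (-4.76)
   = 1.60 + 7.7 + 3.822 − 5.474 = 7.65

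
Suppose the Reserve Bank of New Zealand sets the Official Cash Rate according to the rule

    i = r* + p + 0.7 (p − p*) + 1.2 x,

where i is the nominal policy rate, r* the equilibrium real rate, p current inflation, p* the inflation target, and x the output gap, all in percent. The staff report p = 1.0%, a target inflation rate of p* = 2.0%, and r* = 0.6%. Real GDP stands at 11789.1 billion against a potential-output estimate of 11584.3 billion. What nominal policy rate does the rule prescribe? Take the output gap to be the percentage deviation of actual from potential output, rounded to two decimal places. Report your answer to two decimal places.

Output gap = 100 × (11789.1 − 11584.3) / 11584.3 = 1.77%.
i = 0.60 + 1.00 + 0.7 × (1.00 − 2.00) + 1.2 × 1.77
   = 0.60 + 1 − 0.7 + 2.124 = 3.02

3.02%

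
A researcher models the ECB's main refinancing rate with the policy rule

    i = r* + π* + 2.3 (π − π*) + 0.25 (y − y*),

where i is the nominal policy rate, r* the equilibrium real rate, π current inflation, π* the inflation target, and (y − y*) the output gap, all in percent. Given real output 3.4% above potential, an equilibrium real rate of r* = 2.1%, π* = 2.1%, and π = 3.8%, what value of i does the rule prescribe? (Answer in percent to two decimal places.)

Output 3.4% above potential → (y − y*) = 3.4.
i = 2.1 + 2.1 + 2.3 × (3.8 − 2.1) + 0.25 × 3.4
   = 2.1 + 2.1 + 3.91 + 0.85 = 8.96

8.96%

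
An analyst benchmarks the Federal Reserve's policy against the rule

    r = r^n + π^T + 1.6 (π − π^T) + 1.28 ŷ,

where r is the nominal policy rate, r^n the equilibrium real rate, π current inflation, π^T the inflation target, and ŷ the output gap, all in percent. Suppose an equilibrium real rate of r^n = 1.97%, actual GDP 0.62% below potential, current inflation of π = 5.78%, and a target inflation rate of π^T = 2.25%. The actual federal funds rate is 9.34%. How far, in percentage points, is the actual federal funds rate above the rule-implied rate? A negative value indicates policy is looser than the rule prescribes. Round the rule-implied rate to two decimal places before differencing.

Output 0.62% below potential → ŷ = -0.62.
r = 1.97 + 2.25 + 1.6 × (5.78 − 2.25) + 1.28 × (-0.62)
   = 1.97 + 2.25 + 5.648 − 0.7936 = 9.07
Deviation = 9.34 − 9.07 = 0.27 pp.

0.27 pp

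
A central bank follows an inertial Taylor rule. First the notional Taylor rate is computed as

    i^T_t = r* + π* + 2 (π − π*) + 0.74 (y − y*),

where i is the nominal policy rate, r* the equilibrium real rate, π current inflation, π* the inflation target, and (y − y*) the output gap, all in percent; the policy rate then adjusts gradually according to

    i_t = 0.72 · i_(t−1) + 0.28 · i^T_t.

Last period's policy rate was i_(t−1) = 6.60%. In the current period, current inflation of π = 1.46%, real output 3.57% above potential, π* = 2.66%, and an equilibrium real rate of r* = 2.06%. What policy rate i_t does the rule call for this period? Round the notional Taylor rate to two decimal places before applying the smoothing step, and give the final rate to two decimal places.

6.14%

Output 3.57% above potential → (y − y*) = 3.57.
i^T_t = 2.06 + 2.66 + 2 × (1.46 − 2.66) + 0.74 × 3.57
   = 2.06 + 2.66 − 2.4 + 2.6418 = 4.96
i_t = 0.72 × 6.60 + 0.28 × 4.96 = 4.752 + 1.3888 = 6.14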